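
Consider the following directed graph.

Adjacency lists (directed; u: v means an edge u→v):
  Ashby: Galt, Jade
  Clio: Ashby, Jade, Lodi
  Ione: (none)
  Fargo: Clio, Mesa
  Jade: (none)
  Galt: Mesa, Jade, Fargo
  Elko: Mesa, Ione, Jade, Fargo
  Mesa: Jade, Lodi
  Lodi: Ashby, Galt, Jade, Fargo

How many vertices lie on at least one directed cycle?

A vertex is on a directed cycle iff it belongs to a strongly connected component of size ≥ 2 (or has a self-loop).
The vertices on cycles are {Clio, Galt, Lodi, Mesa, Ashby, Fargo} — 6 in total.

6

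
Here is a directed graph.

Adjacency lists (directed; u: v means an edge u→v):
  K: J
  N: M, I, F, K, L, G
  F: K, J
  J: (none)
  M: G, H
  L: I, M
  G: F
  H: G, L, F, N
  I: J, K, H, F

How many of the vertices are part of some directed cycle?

5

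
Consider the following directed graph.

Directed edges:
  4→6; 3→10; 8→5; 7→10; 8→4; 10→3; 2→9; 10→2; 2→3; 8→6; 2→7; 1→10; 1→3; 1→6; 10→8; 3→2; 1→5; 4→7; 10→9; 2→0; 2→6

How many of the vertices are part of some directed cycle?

6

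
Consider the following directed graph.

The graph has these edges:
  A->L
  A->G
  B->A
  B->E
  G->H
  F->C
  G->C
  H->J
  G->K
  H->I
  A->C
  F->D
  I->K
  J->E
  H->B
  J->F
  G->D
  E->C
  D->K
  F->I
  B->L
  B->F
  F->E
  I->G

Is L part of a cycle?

No

L lies on a cycle iff there is a path from L back to itself.
Exploring from L, it never reaches itself; equivalently, its strongly connected component is a singleton.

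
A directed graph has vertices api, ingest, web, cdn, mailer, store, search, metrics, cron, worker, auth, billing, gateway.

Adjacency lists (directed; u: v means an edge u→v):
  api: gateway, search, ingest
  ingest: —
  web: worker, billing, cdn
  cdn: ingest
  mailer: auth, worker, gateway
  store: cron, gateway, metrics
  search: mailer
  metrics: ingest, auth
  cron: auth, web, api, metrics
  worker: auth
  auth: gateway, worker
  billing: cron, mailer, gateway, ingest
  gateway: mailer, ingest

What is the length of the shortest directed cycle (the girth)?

2

For each vertex v, BFS finds the shortest path from v back to v.
The shortest such closed walk is auth → worker → auth, length 2.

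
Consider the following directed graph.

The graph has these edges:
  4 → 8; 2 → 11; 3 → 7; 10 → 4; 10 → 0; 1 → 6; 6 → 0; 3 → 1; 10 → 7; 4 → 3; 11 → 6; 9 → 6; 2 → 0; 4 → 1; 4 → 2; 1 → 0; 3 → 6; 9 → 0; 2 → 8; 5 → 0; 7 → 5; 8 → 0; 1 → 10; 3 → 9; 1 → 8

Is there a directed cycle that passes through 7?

No

7 lies on a cycle iff there is a path from 7 back to itself.
Exploring from 7, it never reaches itself; equivalently, its strongly connected component is a singleton.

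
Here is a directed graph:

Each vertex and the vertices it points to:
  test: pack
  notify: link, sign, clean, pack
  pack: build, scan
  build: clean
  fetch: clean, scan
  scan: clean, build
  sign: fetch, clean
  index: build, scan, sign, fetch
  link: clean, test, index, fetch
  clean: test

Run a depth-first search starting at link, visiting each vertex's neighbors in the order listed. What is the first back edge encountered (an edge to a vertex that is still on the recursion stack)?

DFS from link (visiting each vertex's neighbors in the order listed); mark gray on enter, black on exit:
link gray
  clean gray
    test gray
      pack gray
        build gray
          build→clean: clean is gray → back edge
First back edge: build → clean.

build->clean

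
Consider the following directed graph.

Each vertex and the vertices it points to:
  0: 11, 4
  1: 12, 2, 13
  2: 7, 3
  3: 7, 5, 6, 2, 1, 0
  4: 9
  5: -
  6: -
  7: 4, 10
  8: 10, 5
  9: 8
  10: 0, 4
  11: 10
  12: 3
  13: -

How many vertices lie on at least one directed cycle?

A vertex is on a directed cycle iff it belongs to a strongly connected component of size ≥ 2 (or has a self-loop).
The vertices on cycles are {0, 1, 2, 3, 4, 8, 9, 10, 11, 12} — 10 in total.

10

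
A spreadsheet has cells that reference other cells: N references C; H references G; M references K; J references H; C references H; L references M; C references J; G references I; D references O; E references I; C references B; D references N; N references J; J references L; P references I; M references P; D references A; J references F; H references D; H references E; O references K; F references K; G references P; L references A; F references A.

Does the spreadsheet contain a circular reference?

Yes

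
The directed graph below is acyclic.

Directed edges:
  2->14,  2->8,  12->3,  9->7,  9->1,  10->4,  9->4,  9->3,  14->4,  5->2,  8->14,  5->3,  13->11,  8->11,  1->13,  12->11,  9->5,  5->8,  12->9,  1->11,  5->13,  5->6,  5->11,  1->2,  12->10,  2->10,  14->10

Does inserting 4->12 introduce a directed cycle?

Yes

Adding 4→12 creates a cycle iff 12 can already reach 4.
Path from 12: 12 → 9 → 4.
So 12 → … → 4 → 12 is a cycle.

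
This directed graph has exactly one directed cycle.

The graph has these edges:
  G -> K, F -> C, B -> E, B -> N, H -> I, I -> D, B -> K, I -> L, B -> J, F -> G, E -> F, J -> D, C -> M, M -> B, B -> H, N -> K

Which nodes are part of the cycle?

DFS with gray/black marking from B:
B gray
  J gray
    D gray
    D black
  J black
  N gray
    K gray
    K black
  N black
  H gray
    I gray
      I→D: D black — skip
      L gray
      L black
    I black
  H black
  E gray
    F gray
      C gray
        M gray
          M→B: B is gray → back edge
Back edge closes the cycle B → E → F → C → M → B; its vertices are {B, C, E, F, M}.

B, C, E, F, M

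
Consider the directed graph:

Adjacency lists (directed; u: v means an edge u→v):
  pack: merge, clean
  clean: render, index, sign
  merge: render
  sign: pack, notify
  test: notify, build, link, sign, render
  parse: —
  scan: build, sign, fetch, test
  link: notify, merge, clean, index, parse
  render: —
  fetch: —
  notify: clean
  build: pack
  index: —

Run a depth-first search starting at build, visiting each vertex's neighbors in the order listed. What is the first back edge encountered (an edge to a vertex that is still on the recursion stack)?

DFS from build (visiting each vertex's neighbors in the order listed); mark gray on enter, black on exit:
build gray
  pack gray
    merge gray
      render gray
      render black
    merge black
    clean gray
      clean→render: render black — skip
      index gray
      index black
      sign gray
        sign→pack: pack is gray → back edge
First back edge: sign → pack.

sign→pack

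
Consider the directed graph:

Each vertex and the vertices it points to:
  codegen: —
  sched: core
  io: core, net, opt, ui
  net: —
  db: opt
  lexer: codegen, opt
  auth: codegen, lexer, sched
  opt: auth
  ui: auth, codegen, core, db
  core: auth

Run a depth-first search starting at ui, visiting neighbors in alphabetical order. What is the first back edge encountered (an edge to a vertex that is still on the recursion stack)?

DFS from ui (visiting neighbors in alphabetical order); mark gray on enter, black on exit:
ui gray
  auth gray
    codegen gray
    codegen black
    lexer gray
      lexer→codegen: codegen black — skip
      opt gray
        opt→auth: auth is gray → back edge
First back edge: opt → auth.

opt→auth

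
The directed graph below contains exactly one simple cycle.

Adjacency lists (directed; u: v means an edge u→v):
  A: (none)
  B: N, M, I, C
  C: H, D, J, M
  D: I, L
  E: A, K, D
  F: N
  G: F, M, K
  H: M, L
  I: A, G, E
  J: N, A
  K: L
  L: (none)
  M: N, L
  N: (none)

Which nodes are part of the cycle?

D, E, I

DFS with gray/black marking from I:
I gray
  A gray
  A black
  G gray
    F gray
      N gray
      N black
    F black
    M gray
      M→N: N black — skip
      L gray
      L black
    M black
    K gray
      K→L: L black — skip
    K black
  G black
  E gray
    E→A: A black — skip
    E→K: K black — skip
    D gray
      D→I: I is gray → back edge
Back edge closes the cycle I → E → D → I; its vertices are {D, E, I}.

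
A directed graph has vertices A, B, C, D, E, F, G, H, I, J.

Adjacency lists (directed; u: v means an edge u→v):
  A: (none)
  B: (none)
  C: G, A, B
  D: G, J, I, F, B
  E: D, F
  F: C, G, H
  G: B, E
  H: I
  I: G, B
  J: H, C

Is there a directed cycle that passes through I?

I is on a cycle iff I can reach itself via ≥1 edge.
I → G → E → D → I — yes.

Yes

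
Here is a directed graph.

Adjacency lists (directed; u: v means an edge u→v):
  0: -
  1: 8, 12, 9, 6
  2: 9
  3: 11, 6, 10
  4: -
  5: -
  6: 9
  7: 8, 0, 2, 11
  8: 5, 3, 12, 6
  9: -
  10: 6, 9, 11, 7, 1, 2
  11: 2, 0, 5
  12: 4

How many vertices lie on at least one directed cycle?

A vertex is on a directed cycle iff it belongs to a strongly connected component of size ≥ 2 (or has a self-loop).
The vertices on cycles are {1, 3, 7, 8, 10} — 5 in total.

5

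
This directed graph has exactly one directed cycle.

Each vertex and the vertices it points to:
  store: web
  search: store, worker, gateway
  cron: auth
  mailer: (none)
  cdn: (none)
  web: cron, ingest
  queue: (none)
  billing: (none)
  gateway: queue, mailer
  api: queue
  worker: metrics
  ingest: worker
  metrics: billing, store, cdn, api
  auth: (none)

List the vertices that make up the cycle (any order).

web, store, ingest, worker, metrics

DFS with gray/black marking from worker:
worker gray
  metrics gray
    billing gray
    billing black
    store gray
      web gray
        cron gray
          auth gray
          auth black
        cron black
        ingest gray
          ingest→worker: worker is gray → back edge
Back edge closes the cycle worker → metrics → store → web → ingest → worker; its vertices are {web, store, ingest, worker, metrics}.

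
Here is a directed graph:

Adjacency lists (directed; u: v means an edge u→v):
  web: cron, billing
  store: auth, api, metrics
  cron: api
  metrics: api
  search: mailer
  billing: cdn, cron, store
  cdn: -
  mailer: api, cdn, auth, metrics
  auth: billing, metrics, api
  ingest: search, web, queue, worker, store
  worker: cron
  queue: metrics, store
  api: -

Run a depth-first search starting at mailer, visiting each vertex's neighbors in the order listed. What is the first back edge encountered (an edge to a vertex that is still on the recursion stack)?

DFS from mailer (visiting each vertex's neighbors in the order listed); mark gray on enter, black on exit:
mailer gray
  api gray
  api black
  cdn gray
  cdn black
  auth gray
    billing gray
      billing→cdn: cdn black — skip
      cron gray
        cron→api: api black — skip
      cron black
      store gray
        store→auth: auth is gray → back edge
First back edge: store → auth.

store->auth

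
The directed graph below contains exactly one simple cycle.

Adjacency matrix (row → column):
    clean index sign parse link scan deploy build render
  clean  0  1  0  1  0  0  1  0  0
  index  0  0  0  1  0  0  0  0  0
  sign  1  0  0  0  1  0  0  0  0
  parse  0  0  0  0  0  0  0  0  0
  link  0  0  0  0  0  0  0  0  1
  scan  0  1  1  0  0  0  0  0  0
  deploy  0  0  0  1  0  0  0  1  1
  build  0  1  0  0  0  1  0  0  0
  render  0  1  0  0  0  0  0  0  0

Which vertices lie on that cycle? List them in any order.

scan, sign, build, clean, deploy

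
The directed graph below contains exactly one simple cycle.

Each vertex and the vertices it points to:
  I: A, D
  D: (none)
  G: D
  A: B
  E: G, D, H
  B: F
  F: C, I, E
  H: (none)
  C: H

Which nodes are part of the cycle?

DFS with gray/black marking from F:
F gray
  C gray
    H gray
    H black
  C black
  I gray
    A gray
      B gray
        B→F: F is gray → back edge
Back edge closes the cycle F → I → A → B → F; its vertices are {A, B, F, I}.

A, B, F, I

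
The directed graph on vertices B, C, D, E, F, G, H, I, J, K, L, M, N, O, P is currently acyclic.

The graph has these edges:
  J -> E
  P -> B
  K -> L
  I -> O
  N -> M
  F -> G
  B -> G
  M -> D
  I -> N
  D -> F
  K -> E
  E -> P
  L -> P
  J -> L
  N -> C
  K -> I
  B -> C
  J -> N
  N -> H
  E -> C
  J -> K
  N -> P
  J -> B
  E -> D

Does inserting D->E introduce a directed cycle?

Adding D→E creates a cycle iff E can already reach D.
Path from E: E → D.
So E → … → D → E is a cycle.

Yes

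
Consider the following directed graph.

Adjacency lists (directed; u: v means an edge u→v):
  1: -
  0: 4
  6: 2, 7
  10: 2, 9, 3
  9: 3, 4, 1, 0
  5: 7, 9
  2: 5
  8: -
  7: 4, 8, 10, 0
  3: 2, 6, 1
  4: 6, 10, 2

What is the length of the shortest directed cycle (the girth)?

3

For each vertex v, BFS finds the shortest path from v back to v.
The shortest such closed walk is 7 → 4 → 6 → 7, length 3.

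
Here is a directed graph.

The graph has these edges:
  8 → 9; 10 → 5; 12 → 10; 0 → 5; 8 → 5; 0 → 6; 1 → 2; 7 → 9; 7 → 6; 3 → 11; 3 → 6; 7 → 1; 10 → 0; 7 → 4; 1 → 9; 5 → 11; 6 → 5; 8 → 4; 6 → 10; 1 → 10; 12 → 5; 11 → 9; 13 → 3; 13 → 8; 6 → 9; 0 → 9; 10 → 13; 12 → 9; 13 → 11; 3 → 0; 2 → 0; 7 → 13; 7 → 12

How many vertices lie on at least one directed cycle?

A vertex is on a directed cycle iff it belongs to a strongly connected component of size ≥ 2 (or has a self-loop).
The vertices on cycles are {0, 3, 6, 10, 13} — 5 in total.

5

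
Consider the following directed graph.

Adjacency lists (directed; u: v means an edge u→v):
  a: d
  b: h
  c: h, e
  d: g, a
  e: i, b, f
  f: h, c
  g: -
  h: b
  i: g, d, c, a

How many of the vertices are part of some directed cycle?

8

A vertex is on a directed cycle iff it belongs to a strongly connected component of size ≥ 2 (or has a self-loop).
The vertices on cycles are {a, b, c, d, e, f, h, i} — 8 in total.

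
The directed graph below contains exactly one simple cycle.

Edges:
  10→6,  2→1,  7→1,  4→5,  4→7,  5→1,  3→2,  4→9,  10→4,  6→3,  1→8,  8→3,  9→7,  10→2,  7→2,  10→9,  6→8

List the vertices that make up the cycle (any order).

DFS with gray/black marking from 8:
8 gray
  3 gray
    2 gray
      1 gray
        1→8: 8 is gray → back edge
Back edge closes the cycle 8 → 3 → 2 → 1 → 8; its vertices are {1, 2, 3, 8}.

1, 2, 3, 8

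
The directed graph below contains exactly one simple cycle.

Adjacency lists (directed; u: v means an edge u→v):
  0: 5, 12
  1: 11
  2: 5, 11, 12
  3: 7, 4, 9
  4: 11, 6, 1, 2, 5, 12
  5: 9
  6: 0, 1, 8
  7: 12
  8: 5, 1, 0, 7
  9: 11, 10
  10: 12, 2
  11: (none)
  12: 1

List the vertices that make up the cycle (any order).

2, 5, 9, 10

DFS with gray/black marking from 5:
5 gray
  9 gray
    11 gray
    11 black
    10 gray
      12 gray
        1 gray
          1→11: 11 black — skip
        1 black
      12 black
      2 gray
        2→5: 5 is gray → back edge
Back edge closes the cycle 5 → 9 → 10 → 2 → 5; its vertices are {2, 5, 9, 10}.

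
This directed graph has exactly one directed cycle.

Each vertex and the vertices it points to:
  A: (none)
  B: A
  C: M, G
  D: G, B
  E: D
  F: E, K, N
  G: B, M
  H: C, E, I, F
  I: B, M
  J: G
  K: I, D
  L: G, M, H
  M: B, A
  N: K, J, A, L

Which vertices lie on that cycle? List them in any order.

DFS with gray/black marking from H:
H gray
  C gray
    M gray
      B gray
        A gray
        A black
      B black
      M→A: A black — skip
    M black
    G gray
      G→B: B black — skip
      G→M: M black — skip
    G black
  C black
  E gray
    D gray
      D→G: G black — skip
      D→B: B black — skip
    D black
  E black
  I gray
    I→B: B black — skip
    I→M: M black — skip
  I black
  F gray
    F→E: E black — skip
    K gray
      K→I: I black — skip
      K→D: D black — skip
    K black
    N gray
      N→K: K black — skip
      J gray
        J→G: G black — skip
      J black
      N→A: A black — skip
      L gray
        L→G: G black — skip
        L→M: M black — skip
        L→H: H is gray → back edge
Back edge closes the cycle H → F → N → L → H; its vertices are {F, H, L, N}.

F, H, L, N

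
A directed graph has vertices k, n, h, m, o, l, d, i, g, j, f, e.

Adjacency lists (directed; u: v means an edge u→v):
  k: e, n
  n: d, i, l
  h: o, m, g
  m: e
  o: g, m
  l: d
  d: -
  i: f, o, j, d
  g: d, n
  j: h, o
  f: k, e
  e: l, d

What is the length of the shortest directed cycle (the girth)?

4

For each vertex v, BFS finds the shortest path from v back to v.
The shortest such closed walk is i → o → g → n → i, length 4.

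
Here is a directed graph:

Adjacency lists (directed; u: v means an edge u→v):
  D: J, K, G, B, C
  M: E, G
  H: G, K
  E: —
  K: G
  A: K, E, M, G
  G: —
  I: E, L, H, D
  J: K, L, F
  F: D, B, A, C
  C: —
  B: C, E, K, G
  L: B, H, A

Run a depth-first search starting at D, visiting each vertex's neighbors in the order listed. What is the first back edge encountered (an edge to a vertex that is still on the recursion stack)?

DFS from D (visiting each vertex's neighbors in the order listed); mark gray on enter, black on exit:
D gray
  J gray
    K gray
      G gray
      G black
    K black
    L gray
      B gray
        C gray
        C black
        E gray
        E black
        B→K: K black — skip
        B→G: G black — skip
      B black
      H gray
        H→G: G black — skip
        H→K: K black — skip
      H black
      A gray
        A→K: K black — skip
        A→E: E black — skip
        M gray
          M→E: E black — skip
          M→G: G black — skip
        M black
        A→G: G black — skip
      A black
    L black
    F gray
      F→D: D is gray → back edge
First back edge: F → D.

F->D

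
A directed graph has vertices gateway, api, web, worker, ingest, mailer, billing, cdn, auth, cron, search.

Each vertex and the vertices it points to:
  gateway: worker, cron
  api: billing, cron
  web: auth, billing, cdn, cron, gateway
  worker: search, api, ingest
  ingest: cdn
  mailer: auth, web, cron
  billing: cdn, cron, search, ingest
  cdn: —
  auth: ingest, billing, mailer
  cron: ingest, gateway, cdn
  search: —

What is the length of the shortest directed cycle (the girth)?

2

For each vertex v, BFS finds the shortest path from v back to v.
The shortest such closed walk is mailer → auth → mailer, length 2.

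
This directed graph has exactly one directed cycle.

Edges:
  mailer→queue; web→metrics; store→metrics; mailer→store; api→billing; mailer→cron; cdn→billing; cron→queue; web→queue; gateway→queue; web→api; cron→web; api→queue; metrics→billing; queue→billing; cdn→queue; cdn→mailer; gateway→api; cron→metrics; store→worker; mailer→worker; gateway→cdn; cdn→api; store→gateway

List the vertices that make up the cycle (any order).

cdn, store, mailer, gateway

DFS with gray/black marking from mailer:
mailer gray
  queue gray
    billing gray
    billing black
  queue black
  worker gray
  worker black
  cron gray
    metrics gray
      metrics→billing: billing black — skip
    metrics black
    web gray
      web→metrics: metrics black — skip
      api gray
        api→billing: billing black — skip
        api→queue: queue black — skip
      api black
      web→queue: queue black — skip
    web black
    cron→queue: queue black — skip
  cron black
  store gray
    store→worker: worker black — skip
    store→metrics: metrics black — skip
    gateway gray
      gateway→queue: queue black — skip
      cdn gray
        cdn→billing: billing black — skip
        cdn→mailer: mailer is gray → back edge
Back edge closes the cycle mailer → store → gateway → cdn → mailer; its vertices are {cdn, store, mailer, gateway}.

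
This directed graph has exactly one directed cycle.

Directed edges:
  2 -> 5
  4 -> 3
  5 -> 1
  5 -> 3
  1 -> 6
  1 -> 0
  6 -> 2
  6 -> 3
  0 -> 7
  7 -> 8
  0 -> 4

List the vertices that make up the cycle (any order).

DFS with gray/black marking from 5:
5 gray
  1 gray
    6 gray
      3 gray
      3 black
      2 gray
        2→5: 5 is gray → back edge
Back edge closes the cycle 5 → 1 → 6 → 2 → 5; its vertices are {1, 2, 5, 6}.

1, 2, 5, 6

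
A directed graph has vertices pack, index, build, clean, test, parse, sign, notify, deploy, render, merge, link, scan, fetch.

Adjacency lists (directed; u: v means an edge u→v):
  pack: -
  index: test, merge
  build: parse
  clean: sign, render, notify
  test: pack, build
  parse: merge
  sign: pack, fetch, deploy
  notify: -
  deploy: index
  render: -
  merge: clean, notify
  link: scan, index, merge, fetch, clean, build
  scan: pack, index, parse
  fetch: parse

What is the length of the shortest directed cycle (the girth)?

5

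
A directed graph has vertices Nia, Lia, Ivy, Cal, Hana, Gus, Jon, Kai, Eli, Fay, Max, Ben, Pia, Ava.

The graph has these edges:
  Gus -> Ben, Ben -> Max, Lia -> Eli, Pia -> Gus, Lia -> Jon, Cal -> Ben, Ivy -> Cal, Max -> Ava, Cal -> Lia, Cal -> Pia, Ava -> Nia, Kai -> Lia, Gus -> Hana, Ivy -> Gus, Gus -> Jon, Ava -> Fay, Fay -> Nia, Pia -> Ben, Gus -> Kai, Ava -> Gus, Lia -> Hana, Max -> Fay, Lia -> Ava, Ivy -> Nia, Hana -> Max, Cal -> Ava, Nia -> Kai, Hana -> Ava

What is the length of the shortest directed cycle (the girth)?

3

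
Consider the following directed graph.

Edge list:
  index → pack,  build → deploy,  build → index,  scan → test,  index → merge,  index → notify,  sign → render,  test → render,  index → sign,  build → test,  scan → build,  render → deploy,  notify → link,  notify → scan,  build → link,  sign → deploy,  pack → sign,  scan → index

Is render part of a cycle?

render lies on a cycle iff there is a path from render back to itself.
Exploring from render, it never reaches itself; equivalently, its strongly connected component is a singleton.

No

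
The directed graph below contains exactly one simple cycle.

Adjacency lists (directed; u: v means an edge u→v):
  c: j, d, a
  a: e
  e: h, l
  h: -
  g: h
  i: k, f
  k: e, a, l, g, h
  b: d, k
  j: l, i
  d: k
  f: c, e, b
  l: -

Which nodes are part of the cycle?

c, f, i, j

DFS with gray/black marking from f:
f gray
  c gray
    j gray
      l gray
      l black
      i gray
        k gray
          e gray
            h gray
            h black
            e→l: l black — skip
          e black
          a gray
            a→e: e black — skip
          a black
          k→l: l black — skip
          g gray
            g→h: h black — skip
          g black
          k→h: h black — skip
        k black
        i→f: f is gray → back edge
Back edge closes the cycle f → c → j → i → f; its vertices are {c, f, i, j}.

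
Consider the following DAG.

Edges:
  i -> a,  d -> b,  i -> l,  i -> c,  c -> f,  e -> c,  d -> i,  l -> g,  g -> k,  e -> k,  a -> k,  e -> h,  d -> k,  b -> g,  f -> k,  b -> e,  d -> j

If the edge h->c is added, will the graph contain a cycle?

Adding h→c creates a cycle iff c can already reach h.
Explore from c: no path reaches h. The graph stays acyclic.

No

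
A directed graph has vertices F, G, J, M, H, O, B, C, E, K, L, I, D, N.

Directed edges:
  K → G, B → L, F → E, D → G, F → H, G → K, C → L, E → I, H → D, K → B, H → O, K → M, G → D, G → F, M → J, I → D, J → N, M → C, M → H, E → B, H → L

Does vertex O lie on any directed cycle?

O lies on a cycle iff there is a path from O back to itself.
Exploring from O, it never reaches itself; equivalently, its strongly connected component is a singleton.

No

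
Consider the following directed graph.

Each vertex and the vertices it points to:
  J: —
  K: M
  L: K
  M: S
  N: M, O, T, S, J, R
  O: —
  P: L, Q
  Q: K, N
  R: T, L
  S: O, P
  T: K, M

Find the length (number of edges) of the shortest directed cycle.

For each vertex v, BFS finds the shortest path from v back to v.
The shortest such closed walk is N → S → P → Q → N, length 4.

4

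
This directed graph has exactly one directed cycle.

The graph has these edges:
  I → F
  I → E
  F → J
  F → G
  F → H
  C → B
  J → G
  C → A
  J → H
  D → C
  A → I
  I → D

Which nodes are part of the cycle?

A, C, D, I

DFS with gray/black marking from I:
I gray
  F gray
    G gray
    G black
    J gray
      J→G: G black — skip
      H gray
      H black
    J black
    F→H: H black — skip
  F black
  D gray
    C gray
      B gray
      B black
      A gray
        A→I: I is gray → back edge
Back edge closes the cycle I → D → C → A → I; its vertices are {A, C, D, I}.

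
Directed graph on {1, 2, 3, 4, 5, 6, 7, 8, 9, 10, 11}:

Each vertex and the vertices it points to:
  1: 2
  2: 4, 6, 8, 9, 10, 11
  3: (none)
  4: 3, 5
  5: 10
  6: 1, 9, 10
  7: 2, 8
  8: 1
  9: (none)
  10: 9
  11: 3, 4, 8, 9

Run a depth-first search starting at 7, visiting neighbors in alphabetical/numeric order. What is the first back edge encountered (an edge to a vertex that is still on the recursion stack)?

1→2

DFS from 7 (visiting neighbors in alphabetical/numeric order); mark gray on enter, black on exit:
7 gray
  2 gray
    4 gray
      3 gray
      3 black
      5 gray
        10 gray
          9 gray
          9 black
        10 black
      5 black
    4 black
    6 gray
      1 gray
        1→2: 2 is gray → back edge
First back edge: 1 → 2.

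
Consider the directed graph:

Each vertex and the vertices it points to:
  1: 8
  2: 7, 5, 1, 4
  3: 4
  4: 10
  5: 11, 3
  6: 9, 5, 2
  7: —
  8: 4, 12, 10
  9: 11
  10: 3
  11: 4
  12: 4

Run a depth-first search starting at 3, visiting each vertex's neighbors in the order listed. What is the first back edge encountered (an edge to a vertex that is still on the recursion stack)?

10→3

DFS from 3 (visiting each vertex's neighbors in the order listed); mark gray on enter, black on exit:
3 gray
  4 gray
    10 gray
      10→3: 3 is gray → back edge
First back edge: 10 → 3.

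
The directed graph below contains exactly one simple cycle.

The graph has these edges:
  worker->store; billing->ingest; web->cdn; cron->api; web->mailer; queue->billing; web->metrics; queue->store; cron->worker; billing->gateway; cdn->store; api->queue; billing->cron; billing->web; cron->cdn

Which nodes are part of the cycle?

api, cron, queue, billing

DFS with gray/black marking from billing:
billing gray
  gateway gray
  gateway black
  web gray
    metrics gray
    metrics black
    cdn gray
      store gray
      store black
    cdn black
    mailer gray
    mailer black
  web black
  ingest gray
  ingest black
  cron gray
    cron→cdn: cdn black — skip
    worker gray
      worker→store: store black — skip
    worker black
    api gray
      queue gray
        queue→billing: billing is gray → back edge
Back edge closes the cycle billing → cron → api → queue → billing; its vertices are {api, cron, queue, billing}.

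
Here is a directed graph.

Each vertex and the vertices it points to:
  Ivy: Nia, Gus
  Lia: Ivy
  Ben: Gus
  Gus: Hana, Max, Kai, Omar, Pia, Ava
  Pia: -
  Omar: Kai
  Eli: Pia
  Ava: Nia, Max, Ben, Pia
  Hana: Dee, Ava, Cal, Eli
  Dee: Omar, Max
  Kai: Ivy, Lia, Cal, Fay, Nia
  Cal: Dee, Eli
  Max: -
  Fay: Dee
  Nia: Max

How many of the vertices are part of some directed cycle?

11

A vertex is on a directed cycle iff it belongs to a strongly connected component of size ≥ 2 (or has a self-loop).
The vertices on cycles are {Ava, Ben, Cal, Dee, Fay, Gus, Ivy, Kai, Lia, Hana, Omar} — 11 in total.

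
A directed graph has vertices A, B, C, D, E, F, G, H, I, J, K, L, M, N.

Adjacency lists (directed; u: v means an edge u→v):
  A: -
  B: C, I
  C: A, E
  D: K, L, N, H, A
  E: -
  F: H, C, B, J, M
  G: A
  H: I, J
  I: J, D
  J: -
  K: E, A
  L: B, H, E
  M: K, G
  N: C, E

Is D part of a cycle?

Yes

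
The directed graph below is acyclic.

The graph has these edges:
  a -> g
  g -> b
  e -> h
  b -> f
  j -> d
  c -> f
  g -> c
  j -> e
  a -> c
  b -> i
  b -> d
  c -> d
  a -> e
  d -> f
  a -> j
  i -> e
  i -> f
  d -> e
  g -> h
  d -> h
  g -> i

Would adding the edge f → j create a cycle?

Adding f→j creates a cycle iff j can already reach f.
Path from j: j → d → f.
So j → … → f → j is a cycle.

Yes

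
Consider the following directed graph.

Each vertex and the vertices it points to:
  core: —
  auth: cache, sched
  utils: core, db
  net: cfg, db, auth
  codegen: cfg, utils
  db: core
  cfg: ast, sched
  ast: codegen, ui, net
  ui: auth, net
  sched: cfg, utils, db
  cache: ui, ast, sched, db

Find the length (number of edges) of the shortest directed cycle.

For each vertex v, BFS finds the shortest path from v back to v.
The shortest such closed walk is cfg → sched → cfg, length 2.

2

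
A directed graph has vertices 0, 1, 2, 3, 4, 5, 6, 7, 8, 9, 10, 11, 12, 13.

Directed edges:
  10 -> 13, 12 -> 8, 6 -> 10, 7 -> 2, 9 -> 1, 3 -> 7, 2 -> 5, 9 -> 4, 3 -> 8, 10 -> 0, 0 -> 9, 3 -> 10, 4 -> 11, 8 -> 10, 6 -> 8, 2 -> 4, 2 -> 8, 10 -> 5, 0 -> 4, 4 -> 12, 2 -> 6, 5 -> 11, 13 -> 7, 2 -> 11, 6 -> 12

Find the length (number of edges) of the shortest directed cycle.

5

For each vertex v, BFS finds the shortest path from v back to v.
The shortest such closed walk is 10 → 0 → 4 → 12 → 8 → 10, length 5.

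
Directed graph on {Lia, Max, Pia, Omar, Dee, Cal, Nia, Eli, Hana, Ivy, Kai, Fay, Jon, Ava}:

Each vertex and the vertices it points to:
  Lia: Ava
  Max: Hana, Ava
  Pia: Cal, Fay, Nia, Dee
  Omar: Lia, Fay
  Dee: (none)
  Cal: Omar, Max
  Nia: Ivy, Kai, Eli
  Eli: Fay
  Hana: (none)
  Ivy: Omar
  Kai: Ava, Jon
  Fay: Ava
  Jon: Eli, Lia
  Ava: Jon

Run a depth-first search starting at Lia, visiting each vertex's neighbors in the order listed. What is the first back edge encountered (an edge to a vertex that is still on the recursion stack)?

DFS from Lia (visiting each vertex's neighbors in the order listed); mark gray on enter, black on exit:
Lia gray
  Ava gray
    Jon gray
      Eli gray
        Fay gray
          Fay→Ava: Ava is gray → back edge
First back edge: Fay → Ava.

Fay→Ava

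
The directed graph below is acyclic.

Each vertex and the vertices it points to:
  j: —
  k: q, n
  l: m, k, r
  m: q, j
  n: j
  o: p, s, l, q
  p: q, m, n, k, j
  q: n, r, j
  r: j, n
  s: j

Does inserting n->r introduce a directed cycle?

Yes

Adding n→r creates a cycle iff r can already reach n.
Path from r: r → n.
So r → … → n → r is a cycle.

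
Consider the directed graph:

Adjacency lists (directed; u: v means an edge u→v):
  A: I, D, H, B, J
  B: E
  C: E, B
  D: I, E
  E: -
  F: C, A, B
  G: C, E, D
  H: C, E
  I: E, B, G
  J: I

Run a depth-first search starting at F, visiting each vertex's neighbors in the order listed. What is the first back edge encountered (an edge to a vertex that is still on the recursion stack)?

D→I

DFS from F (visiting each vertex's neighbors in the order listed); mark gray on enter, black on exit:
F gray
  C gray
    E gray
    E black
    B gray
      B→E: E black — skip
    B black
  C black
  A gray
    I gray
      I→E: E black — skip
      I→B: B black — skip
      G gray
        G→C: C black — skip
        G→E: E black — skip
        D gray
          D→I: I is gray → back edge
First back edge: D → I.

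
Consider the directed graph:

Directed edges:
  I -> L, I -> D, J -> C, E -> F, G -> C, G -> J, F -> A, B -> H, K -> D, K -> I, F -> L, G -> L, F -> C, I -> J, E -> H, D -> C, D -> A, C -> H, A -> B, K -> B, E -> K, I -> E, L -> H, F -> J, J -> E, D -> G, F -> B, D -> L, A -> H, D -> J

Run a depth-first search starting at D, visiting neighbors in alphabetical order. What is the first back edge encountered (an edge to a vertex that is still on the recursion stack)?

F→J

DFS from D (visiting neighbors in alphabetical order); mark gray on enter, black on exit:
D gray
  A gray
    B gray
      H gray
      H black
    B black
    A→H: H black — skip
  A black
  C gray
    C→H: H black — skip
  C black
  G gray
    G→C: C black — skip
    J gray
      J→C: C black — skip
      E gray
        F gray
          F→A: A black — skip
          F→B: B black — skip
          F→C: C black — skip
          F→J: J is gray → back edge
First back edge: F → J.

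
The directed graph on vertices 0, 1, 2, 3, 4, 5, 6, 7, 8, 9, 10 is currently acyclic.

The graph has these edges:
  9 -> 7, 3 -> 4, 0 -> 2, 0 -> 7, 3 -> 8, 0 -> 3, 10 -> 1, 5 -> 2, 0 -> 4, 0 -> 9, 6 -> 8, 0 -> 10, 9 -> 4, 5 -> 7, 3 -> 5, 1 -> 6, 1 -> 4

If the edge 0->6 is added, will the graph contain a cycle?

No

Adding 0→6 creates a cycle iff 6 can already reach 0.
Explore from 6: no path reaches 0. The graph stays acyclic.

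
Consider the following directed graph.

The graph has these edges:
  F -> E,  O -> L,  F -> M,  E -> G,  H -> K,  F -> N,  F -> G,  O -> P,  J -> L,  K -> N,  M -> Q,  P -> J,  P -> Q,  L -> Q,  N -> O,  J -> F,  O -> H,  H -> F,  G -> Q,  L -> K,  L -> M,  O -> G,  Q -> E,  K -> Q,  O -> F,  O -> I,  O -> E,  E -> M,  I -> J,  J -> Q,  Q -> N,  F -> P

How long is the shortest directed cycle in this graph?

For each vertex v, BFS finds the shortest path from v back to v.
The shortest such closed walk is O → F → N → O, length 3.

3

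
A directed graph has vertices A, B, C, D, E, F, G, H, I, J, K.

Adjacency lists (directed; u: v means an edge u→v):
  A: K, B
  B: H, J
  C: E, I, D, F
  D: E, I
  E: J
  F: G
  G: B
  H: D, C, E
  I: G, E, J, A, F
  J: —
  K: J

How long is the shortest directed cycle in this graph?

For each vertex v, BFS finds the shortest path from v back to v.
The shortest such closed walk is H → D → I → A → B → H, length 5.

5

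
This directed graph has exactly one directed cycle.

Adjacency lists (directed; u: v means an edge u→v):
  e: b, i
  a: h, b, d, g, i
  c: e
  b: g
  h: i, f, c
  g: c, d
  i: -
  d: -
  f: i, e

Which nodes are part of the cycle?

b, c, e, g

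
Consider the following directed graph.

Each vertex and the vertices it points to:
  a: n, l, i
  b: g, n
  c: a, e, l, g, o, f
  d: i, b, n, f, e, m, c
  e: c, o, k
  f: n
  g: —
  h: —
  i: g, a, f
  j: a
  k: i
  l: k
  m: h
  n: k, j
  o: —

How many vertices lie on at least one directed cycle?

A vertex is on a directed cycle iff it belongs to a strongly connected component of size ≥ 2 (or has a self-loop).
The vertices on cycles are {a, c, e, f, i, j, k, l, n} — 9 in total.

9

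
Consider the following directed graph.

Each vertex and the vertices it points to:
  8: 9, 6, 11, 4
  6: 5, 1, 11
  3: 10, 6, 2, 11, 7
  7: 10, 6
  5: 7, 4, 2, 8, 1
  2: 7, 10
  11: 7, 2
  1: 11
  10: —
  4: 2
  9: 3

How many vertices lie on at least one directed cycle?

A vertex is on a directed cycle iff it belongs to a strongly connected component of size ≥ 2 (or has a self-loop).
The vertices on cycles are {1, 2, 3, 4, 5, 6, 7, 8, 9, 11} — 10 in total.

10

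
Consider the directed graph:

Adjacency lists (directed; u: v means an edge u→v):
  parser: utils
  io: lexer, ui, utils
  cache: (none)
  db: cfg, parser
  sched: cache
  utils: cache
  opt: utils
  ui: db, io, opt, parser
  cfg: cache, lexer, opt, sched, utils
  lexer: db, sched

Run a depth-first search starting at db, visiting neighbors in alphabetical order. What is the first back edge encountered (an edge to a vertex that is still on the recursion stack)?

DFS from db (visiting neighbors in alphabetical order); mark gray on enter, black on exit:
db gray
  cfg gray
    cache gray
    cache black
    lexer gray
      lexer→db: db is gray → back edge
First back edge: lexer → db.

lexer->db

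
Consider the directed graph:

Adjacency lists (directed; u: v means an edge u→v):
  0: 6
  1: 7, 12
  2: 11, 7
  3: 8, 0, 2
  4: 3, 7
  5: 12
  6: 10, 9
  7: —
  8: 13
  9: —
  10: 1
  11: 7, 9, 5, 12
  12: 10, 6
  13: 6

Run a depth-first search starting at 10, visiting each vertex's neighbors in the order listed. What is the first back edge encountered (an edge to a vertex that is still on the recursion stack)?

12→10

DFS from 10 (visiting each vertex's neighbors in the order listed); mark gray on enter, black on exit:
10 gray
  1 gray
    7 gray
    7 black
    12 gray
      12→10: 10 is gray → back edge
First back edge: 12 → 10.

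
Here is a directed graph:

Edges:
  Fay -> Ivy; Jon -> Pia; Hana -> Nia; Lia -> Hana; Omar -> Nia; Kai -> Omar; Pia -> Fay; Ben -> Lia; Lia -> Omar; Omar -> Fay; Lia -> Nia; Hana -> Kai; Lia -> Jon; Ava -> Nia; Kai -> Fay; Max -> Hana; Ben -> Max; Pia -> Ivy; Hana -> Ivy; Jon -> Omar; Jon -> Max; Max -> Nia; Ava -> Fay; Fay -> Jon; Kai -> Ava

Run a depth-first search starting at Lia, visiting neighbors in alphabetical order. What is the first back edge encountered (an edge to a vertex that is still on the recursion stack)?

Max→Hana

DFS from Lia (visiting neighbors in alphabetical order); mark gray on enter, black on exit:
Lia gray
  Hana gray
    Ivy gray
    Ivy black
    Kai gray
      Ava gray
        Fay gray
          Fay→Ivy: Ivy black — skip
          Jon gray
            Max gray
              Max→Hana: Hana is gray → back edge
First back edge: Max → Hana.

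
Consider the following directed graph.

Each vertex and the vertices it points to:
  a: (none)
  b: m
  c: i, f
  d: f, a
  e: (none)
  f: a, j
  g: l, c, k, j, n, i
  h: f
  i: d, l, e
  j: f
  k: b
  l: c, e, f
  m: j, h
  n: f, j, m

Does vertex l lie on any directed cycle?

Yes

l is on a cycle iff l can reach itself via ≥1 edge.
l → c → i → l — yes.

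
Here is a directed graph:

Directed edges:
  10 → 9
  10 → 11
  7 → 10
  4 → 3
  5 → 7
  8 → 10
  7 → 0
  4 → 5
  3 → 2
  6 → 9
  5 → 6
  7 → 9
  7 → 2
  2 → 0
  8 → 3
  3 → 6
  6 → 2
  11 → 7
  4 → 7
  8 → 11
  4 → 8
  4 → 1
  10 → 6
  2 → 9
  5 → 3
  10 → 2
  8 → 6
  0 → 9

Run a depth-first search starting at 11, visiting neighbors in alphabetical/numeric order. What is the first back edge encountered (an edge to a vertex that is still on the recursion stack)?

DFS from 11 (visiting neighbors in alphabetical/numeric order); mark gray on enter, black on exit:
11 gray
  7 gray
    0 gray
      9 gray
      9 black
    0 black
    2 gray
      2→0: 0 black — skip
      2→9: 9 black — skip
    2 black
    7→9: 9 black — skip
    10 gray
      10→2: 2 black — skip
      6 gray
        6→2: 2 black — skip
        6→9: 9 black — skip
      6 black
      10→9: 9 black — skip
      10→11: 11 is gray → back edge
First back edge: 10 → 11.

10->11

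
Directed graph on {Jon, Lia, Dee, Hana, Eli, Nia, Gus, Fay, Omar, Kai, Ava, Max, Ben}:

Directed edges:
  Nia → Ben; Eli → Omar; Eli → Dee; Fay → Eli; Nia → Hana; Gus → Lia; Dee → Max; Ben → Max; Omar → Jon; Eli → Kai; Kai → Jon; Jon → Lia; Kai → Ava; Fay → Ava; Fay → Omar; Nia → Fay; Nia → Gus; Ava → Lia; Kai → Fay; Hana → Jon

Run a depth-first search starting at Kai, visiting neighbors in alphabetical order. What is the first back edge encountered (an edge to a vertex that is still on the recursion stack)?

Eli->Kai

DFS from Kai (visiting neighbors in alphabetical order); mark gray on enter, black on exit:
Kai gray
  Ava gray
    Lia gray
    Lia black
  Ava black
  Fay gray
    Fay→Ava: Ava black — skip
    Eli gray
      Dee gray
        Max gray
        Max black
      Dee black
      Eli→Kai: Kai is gray → back edge
First back edge: Eli → Kai.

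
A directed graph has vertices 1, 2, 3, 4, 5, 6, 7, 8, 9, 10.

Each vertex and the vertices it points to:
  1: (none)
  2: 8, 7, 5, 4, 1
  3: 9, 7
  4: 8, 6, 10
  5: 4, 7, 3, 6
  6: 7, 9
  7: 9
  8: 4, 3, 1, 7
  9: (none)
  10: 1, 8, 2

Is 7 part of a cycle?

No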